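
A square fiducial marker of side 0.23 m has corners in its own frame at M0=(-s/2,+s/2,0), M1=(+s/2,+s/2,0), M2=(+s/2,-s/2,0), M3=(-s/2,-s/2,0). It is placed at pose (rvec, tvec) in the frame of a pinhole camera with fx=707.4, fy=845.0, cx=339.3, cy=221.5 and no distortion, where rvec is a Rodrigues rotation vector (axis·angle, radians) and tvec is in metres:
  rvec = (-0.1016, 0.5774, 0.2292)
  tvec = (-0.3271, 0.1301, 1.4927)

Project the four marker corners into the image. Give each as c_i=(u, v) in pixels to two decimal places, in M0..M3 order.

Intrinsics K: fx=707.4, fy=845.0, cx=339.3, cy=221.5
Marker side s = 0.23 m; corners in marker frame (Z=0):
  M0 = (-0.1150, +0.1150, 0)
  M1 = (+0.1150, +0.1150, 0)
  M2 = (+0.1150, -0.1150, 0)
  M3 = (-0.1150, -0.1150, 0)
rvec = (-0.1016, 0.5774, 0.2292), |rvec| = θ = 0.62948 rad = 36.067°
Rodrigues: sinθ=0.58873, 1−cosθ=0.19167; R = I + sinθ·[k]× + (1−cosθ)·[k]×²:
    [+0.81333 -0.24274 +0.52875]
    [+0.18598 +0.96960 +0.15904]
    [-0.55128 -0.03101 +0.83374]
t = (-0.3271, 0.1301, 1.4927) m
M0: Pc = R·M0+t = (-0.44855, +0.22022, +1.55253); u = 707.4·(-0.44855)/1.55253 + 339.3 = 134.9226, v = 845.0·(+0.22022)/1.55253 + 221.5 = 341.3572
M1: Pc = R·M1+t = (-0.26148, +0.26299, +1.42574); u = 707.4·(-0.26148)/1.42574 + 339.3 = 209.5618, v = 845.0·(+0.26299)/1.42574 + 221.5 = 377.3689
M2: Pc = R·M2+t = (-0.20565, +0.03998, +1.43287); u = 707.4·(-0.20565)/1.43287 + 339.3 = 237.7703, v = 845.0·(+0.03998)/1.43287 + 221.5 = 245.0800
M3: Pc = R·M3+t = (-0.39272, -0.00279, +1.55966); u = 707.4·(-0.39272)/1.55966 + 339.3 = 161.1791, v = 845.0·(-0.00279)/1.55966 + 221.5 = 219.9874

c0=(134.92, 341.36) c1=(209.56, 377.37) c2=(237.77, 245.08) c3=(161.18, 219.99)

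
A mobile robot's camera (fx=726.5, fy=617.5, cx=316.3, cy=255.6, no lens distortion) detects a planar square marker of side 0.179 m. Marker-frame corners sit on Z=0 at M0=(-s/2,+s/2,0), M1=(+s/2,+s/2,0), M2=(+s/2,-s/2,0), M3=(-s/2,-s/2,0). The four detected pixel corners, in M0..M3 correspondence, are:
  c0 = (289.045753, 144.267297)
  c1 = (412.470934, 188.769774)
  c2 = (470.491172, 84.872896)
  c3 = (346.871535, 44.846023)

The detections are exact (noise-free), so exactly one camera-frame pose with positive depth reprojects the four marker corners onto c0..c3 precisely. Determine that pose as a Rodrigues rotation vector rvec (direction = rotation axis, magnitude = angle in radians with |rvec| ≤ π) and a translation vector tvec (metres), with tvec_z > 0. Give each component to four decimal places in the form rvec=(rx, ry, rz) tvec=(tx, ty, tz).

Intrinsics K: fx=726.5, fy=617.5, cx=316.3, cy=255.6
Marker side s = 0.179 m; corners in marker frame (Z=0):
  M0 = (-0.0895, +0.0895, 0)
  M1 = (+0.0895, +0.0895, 0)
  M2 = (+0.0895, -0.0895, 0)
  M3 = (-0.0895, -0.0895, 0)
Detected image corners:
  c0 = (289.045753, 144.267297) px
  c1 = (412.470934, 188.769774) px
  c2 = (470.491172, 84.872896) px
  c3 = (346.871535, 44.846023) px
Planar DLT: solve 8×8 A·h = b for H (H[2,2]=1):
  H  [+610.75550 -357.43698 +378.79631]
  H  [+211.84993 +557.37952 +114.88832]
  H  [-0.20889 -0.08916 +1.00000]
B = K⁻¹H; ‖b₁‖=1.046931, ‖b₂‖=1.046931; λ = 2/(‖b₁‖+‖b₂‖) = 0.955173, sign → tz>0 ⇒ λ=+0.955173
r₁ = λ·B[:,0] = (+0.88986,+0.41029,-0.19952); r₂ = λ·B[:,1] = (-0.43287,+0.89743,-0.08516)
r₃ = r₁×r₂ = (+0.14412,+0.16215,+0.97619); SVD([r₁ r₂ r₃]) → R = UVᵀ:
  R  [+0.88986 -0.43287 +0.14412]
  R  [+0.41029 +0.89743 +0.16215]
  R  [-0.19952 -0.08516 +0.97619]
t = (+0.08217, -0.21766, +0.95517) m
tr R = 2.763476; θ = arccos((tr R − 1)/2) = 0.491263 rad = 28.147°
axis k = ((R−Rᵀ)₃₂, (R−Rᵀ)₁₃, (R−Rᵀ)₂₁) / (2 sinθ) = (-0.262124, +0.364224, +0.893662)
rvec = θ·k = (-0.128772, +0.178930, +0.439023)

rvec=(-0.1288, 0.1789, 0.4390) tvec=(0.0822, -0.2177, 0.9552)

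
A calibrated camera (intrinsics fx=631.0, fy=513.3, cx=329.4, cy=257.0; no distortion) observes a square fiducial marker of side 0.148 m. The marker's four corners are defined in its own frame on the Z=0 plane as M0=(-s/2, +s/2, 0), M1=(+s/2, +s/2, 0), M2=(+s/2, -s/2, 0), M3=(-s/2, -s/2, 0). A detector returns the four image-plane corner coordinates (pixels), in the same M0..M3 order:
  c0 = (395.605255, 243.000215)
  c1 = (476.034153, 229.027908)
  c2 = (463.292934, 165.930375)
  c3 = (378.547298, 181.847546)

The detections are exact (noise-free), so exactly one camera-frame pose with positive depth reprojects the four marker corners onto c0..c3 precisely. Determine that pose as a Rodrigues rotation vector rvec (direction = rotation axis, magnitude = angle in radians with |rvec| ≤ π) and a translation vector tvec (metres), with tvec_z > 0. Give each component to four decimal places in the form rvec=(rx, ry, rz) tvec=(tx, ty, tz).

rvec=(0.4501, 0.0878, -0.2359) tvec=(0.1755, -0.1116, 1.1207)

Intrinsics K: fx=631.0, fy=513.3, cx=329.4, cy=257.0
Marker side s = 0.148 m; corners in marker frame (Z=0):
  M0 = (-0.0740, +0.0740, 0)
  M1 = (+0.0740, +0.0740, 0)
  M2 = (+0.0740, -0.0740, 0)
  M3 = (-0.0740, -0.0740, 0)
Detected image corners:
  c0 = (395.605255, 243.000215) px
  c1 = (476.034153, 229.027908) px
  c2 = (463.292934, 165.930375) px
  c3 = (378.547298, 181.847546) px
Planar DLT: solve 8×8 A·h = b for H (H[2,2]=1):
  H  [+505.65504 +261.46471 +428.20600]
  H  [-125.65671 +496.57265 +205.88069]
  H  [-0.12130 +0.37505 +1.00000]
B = K⁻¹H; ‖b₁‖=0.892336, ‖b₂‖=0.892336; λ = 2/(‖b₁‖+‖b₂‖) = 1.120654, sign → tz>0 ⇒ λ=+1.120654
r₁ = λ·B[:,0] = (+0.96901,-0.20628,-0.13594); r₂ = λ·B[:,1] = (+0.24495,+0.87370,+0.42030)
r₃ = r₁×r₂ = (+0.03207,-0.44057,+0.89714); SVD([r₁ r₂ r₃]) → R = UVᵀ:
  R  [+0.96901 +0.24495 +0.03207]
  R  [-0.20628 +0.87370 -0.44057]
  R  [-0.13594 +0.42030 +0.89714]
t = (+0.17548, -0.11161, +1.12065) m
tr R = 2.739844; θ = arccos((tr R − 1)/2) = 0.515752 rad = 29.550°
axis k = ((R−Rᵀ)₃₂, (R−Rᵀ)₁₃, (R−Rᵀ)₂₁) / (2 sinθ) = (+0.872766, +0.170328, -0.457458)
rvec = θ·k = (+0.450131, +0.087847, -0.235935)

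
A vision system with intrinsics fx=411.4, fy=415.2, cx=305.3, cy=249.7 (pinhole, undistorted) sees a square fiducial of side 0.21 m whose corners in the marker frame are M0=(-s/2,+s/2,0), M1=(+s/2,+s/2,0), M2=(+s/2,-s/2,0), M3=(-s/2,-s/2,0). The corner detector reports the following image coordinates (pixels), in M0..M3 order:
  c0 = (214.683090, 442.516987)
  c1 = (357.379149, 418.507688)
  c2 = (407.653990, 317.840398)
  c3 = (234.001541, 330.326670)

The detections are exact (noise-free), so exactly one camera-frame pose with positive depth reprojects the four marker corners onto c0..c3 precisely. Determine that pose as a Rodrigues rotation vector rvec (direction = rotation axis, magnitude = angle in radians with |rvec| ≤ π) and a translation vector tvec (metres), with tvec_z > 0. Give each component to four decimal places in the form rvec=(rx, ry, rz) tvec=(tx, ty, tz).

Intrinsics K: fx=411.4, fy=415.2, cx=305.3, cy=249.7
Marker side s = 0.21 m; corners in marker frame (Z=0):
  M0 = (-0.1050, +0.1050, 0)
  M1 = (+0.1050, +0.1050, 0)
  M2 = (+0.1050, -0.1050, 0)
  M3 = (-0.1050, -0.1050, 0)
Detected image corners:
  c0 = (214.683090, 442.516987) px
  c1 = (357.379149, 418.507688) px
  c2 = (407.653990, 317.840398) px
  c3 = (234.001541, 330.326670) px
Planar DLT: solve 8×8 A·h = b for H (H[2,2]=1):
  H  [+957.75961 +158.50101 +307.27298]
  H  [+174.77574 +914.66000 +382.69557]
  H  [+0.70183 +1.08635 +1.00000]
B = K⁻¹H; ‖b₁‖=1.938715, ‖b₂‖=1.938715; λ = 2/(‖b₁‖+‖b₂‖) = 0.515806, sign → tz>0 ⇒ λ=+0.515806
r₁ = λ·B[:,0] = (+0.93217,-0.00059,+0.36201); r₂ = λ·B[:,1] = (-0.21711,+0.79930,+0.56035)
r₃ = r₁×r₂ = (-0.28968,-0.60093,+0.74496); SVD([r₁ r₂ r₃]) → R = UVᵀ:
  R  [+0.93217 -0.21711 -0.28968]
  R  [-0.00059 +0.79930 -0.60093]
  R  [+0.36201 +0.56035 +0.74496]
t = (+0.00247, +0.16522, +0.51581) m
tr R = 2.476430; θ = arccos((tr R − 1)/2) = 0.740376 rad = 42.420°
axis k = ((R−Rᵀ)₃₂, (R−Rᵀ)₁₃, (R−Rᵀ)₂₁) / (2 sinθ) = (+0.860762, -0.483044, +0.160490)
rvec = θ·k = (+0.637288, -0.357634, +0.118823)

rvec=(0.6373, -0.3576, 0.1188) tvec=(0.0025, 0.1652, 0.5158)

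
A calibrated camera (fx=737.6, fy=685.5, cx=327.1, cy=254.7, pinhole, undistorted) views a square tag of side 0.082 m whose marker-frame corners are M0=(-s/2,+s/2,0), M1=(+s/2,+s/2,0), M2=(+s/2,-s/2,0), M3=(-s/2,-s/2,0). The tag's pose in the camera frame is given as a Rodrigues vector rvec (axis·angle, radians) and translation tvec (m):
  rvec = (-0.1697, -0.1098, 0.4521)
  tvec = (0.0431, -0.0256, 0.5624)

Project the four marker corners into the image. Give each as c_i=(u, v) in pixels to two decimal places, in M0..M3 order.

c0=(312.45, 245.45) c1=(409.58, 290.21) c2=(452.21, 202.34) c3=(358.12, 157.94)

Intrinsics K: fx=737.6, fy=685.5, cx=327.1, cy=254.7
Marker side s = 0.082 m; corners in marker frame (Z=0):
  M0 = (-0.0410, +0.0410, 0)
  M1 = (+0.0410, +0.0410, 0)
  M2 = (+0.0410, -0.0410, 0)
  M3 = (-0.0410, -0.0410, 0)
rvec = (-0.1697, -0.1098, 0.4521), |rvec| = θ = 0.49523 rad = 28.374°
Rodrigues: sinθ=0.47523, 1−cosθ=0.12014; R = I + sinθ·[k]× + (1−cosθ)·[k]×²:
    [+0.89397 -0.42472 -0.14295]
    [+0.44297 +0.88577 +0.13853]
    [+0.06778 -0.18717 +0.97999]
t = (0.0431, -0.0256, 0.5624) m
M0: Pc = R·M0+t = (-0.01097, -0.00745, +0.55195); u = 737.6·(-0.01097)/0.55195 + 327.1 = 312.4453, v = 685.5·(-0.00745)/0.55195 + 254.7 = 245.4530
M1: Pc = R·M1+t = (+0.06234, +0.02888, +0.55751); u = 737.6·(+0.06234)/0.55751 + 327.1 = 409.5771, v = 685.5·(+0.02888)/0.55751 + 254.7 = 290.2084
M2: Pc = R·M2+t = (+0.09717, -0.04375, +0.57285); u = 737.6·(+0.09717)/0.57285 + 327.1 = 452.2102, v = 685.5·(-0.04375)/0.57285 + 254.7 = 202.3415
M3: Pc = R·M3+t = (+0.02386, -0.08008, +0.56729); u = 737.6·(+0.02386)/0.56729 + 327.1 = 358.1239, v = 685.5·(-0.08008)/0.56729 + 254.7 = 157.9360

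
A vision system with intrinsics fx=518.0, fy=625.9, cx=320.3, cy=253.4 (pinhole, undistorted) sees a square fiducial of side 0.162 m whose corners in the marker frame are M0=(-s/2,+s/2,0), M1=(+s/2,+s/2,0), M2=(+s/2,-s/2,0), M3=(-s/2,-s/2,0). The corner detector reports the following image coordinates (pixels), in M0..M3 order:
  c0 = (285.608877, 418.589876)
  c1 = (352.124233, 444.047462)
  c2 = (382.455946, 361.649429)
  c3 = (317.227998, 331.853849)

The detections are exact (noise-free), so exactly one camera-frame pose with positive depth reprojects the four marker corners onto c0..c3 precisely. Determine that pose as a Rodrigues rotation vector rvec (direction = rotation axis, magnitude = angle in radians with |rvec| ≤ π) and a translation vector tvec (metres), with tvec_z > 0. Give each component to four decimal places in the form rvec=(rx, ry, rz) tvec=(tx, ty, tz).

rvec=(0.0971, -0.3332, 0.4050) tvec=(0.0313, 0.2372, 1.0912)

Intrinsics K: fx=518.0, fy=625.9, cx=320.3, cy=253.4
Marker side s = 0.162 m; corners in marker frame (Z=0):
  M0 = (-0.0810, +0.0810, 0)
  M1 = (+0.0810, +0.0810, 0)
  M2 = (+0.0810, -0.0810, 0)
  M3 = (-0.0810, -0.0810, 0)
Detected image corners:
  c0 = (285.608877, 418.589876) px
  c1 = (352.124233, 444.047462) px
  c2 = (382.455946, 361.649429) px
  c3 = (317.227998, 331.853849) px
Planar DLT: solve 8×8 A·h = b for H (H[2,2]=1):
  H  [+509.81935 -182.91755 +335.14694]
  H  [+290.58114 +531.21267 +389.46438]
  H  [+0.30864 +0.02449 +1.00000]
B = K⁻¹H; ‖b₁‖=0.916411, ‖b₂‖=0.916411; λ = 2/(‖b₁‖+‖b₂‖) = 1.091213, sign → tz>0 ⇒ λ=+1.091213
r₁ = λ·B[:,0] = (+0.86573,+0.37025,+0.33680); r₂ = λ·B[:,1] = (-0.40186,+0.91531,+0.02673)
r₃ = r₁×r₂ = (-0.29838,-0.15848,+0.94120); SVD([r₁ r₂ r₃]) → R = UVᵀ:
  R  [+0.86573 -0.40186 -0.29838]
  R  [+0.37025 +0.91531 -0.15848]
  R  [+0.33680 +0.02673 +0.94120]
t = (+0.03128, +0.23722, +1.09121) m
tr R = 2.722235; θ = arccos((tr R − 1)/2) = 0.533332 rad = 30.558°
axis k = ((R−Rᵀ)₃₂, (R−Rᵀ)₁₃, (R−Rᵀ)₂₁) / (2 sinθ) = (+0.182148, -0.624672, +0.759347)
rvec = θ·k = (+0.097145, -0.333158, +0.404984)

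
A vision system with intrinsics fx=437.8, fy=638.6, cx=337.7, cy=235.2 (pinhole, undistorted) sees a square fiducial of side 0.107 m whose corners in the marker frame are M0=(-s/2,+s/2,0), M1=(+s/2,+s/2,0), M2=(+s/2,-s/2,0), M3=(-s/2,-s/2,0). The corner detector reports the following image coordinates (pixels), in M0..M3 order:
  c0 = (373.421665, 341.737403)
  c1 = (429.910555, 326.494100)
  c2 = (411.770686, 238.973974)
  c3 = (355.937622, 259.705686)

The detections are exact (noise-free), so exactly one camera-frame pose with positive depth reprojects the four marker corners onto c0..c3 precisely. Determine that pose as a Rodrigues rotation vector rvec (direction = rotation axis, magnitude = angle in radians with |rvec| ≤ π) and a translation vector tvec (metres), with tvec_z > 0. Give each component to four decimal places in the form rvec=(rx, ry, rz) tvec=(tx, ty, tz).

Intrinsics K: fx=437.8, fy=638.6, cx=337.7, cy=235.2
Marker side s = 0.107 m; corners in marker frame (Z=0):
  M0 = (-0.0535, +0.0535, 0)
  M1 = (+0.0535, +0.0535, 0)
  M2 = (+0.0535, -0.0535, 0)
  M3 = (-0.0535, -0.0535, 0)
Detected image corners:
  c0 = (373.421665, 341.737403) px
  c1 = (429.910555, 326.494100) px
  c2 = (411.770686, 238.973974) px
  c3 = (355.937622, 259.705686) px
Planar DLT: solve 8×8 A·h = b for H (H[2,2]=1):
  H  [+293.70467 +196.82574 +391.91283]
  H  [-339.71092 +814.11184 +292.18685]
  H  [-0.58860 +0.07754 +1.00000]
B = K⁻¹H; ‖b₁‖=1.308107, ‖b₂‖=1.308107; λ = 2/(‖b₁‖+‖b₂‖) = 0.764464, sign → tz>0 ⇒ λ=+0.764464
r₁ = λ·B[:,0] = (+0.85993,-0.24094,-0.44996); r₂ = λ·B[:,1] = (+0.29796,+0.95274,+0.05928)
r₃ = r₁×r₂ = (+0.41441,-0.18505,+0.89108); SVD([r₁ r₂ r₃]) → R = UVᵀ:
  R  [+0.85993 +0.29796 +0.41441]
  R  [-0.24094 +0.95274 -0.18505]
  R  [-0.44996 +0.05928 +0.89108]
t = (+0.09466, +0.06822, +0.76446) m
tr R = 2.703746; θ = arccos((tr R − 1)/2) = 0.551245 rad = 31.584°
axis k = ((R−Rᵀ)₃₂, (R−Rᵀ)₁₃, (R−Rᵀ)₂₁) / (2 sinθ) = (+0.233246, +0.825177, -0.514470)
rvec = θ·k = (+0.128576, +0.454875, -0.283599)

rvec=(0.1286, 0.4549, -0.2836) tvec=(0.0947, 0.0682, 0.7645)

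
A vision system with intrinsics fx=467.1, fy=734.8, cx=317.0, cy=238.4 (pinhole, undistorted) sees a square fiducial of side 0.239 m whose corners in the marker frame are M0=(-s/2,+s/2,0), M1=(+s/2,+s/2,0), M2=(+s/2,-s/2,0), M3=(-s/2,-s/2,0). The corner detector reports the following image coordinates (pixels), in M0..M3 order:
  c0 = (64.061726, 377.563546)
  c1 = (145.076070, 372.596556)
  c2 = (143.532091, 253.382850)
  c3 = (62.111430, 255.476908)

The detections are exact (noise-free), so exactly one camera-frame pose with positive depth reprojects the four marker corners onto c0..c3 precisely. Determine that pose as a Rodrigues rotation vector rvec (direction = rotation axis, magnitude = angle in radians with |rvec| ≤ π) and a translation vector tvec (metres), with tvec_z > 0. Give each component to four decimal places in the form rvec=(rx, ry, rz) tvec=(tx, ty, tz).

Intrinsics K: fx=467.1, fy=734.8, cx=317.0, cy=238.4
Marker side s = 0.239 m; corners in marker frame (Z=0):
  M0 = (-0.1195, +0.1195, 0)
  M1 = (+0.1195, +0.1195, 0)
  M2 = (+0.1195, -0.1195, 0)
  M3 = (-0.1195, -0.1195, 0)
Detected image corners:
  c0 = (64.061726, 377.563546) px
  c1 = (145.076070, 372.596556) px
  c2 = (143.532091, 253.382850) px
  c3 = (62.111430, 255.476908) px
Planar DLT: solve 8×8 A·h = b for H (H[2,2]=1):
  H  [+350.20864 +9.24713 +104.18345]
  H  [+16.74711 +510.65071 +314.86919]
  H  [+0.10018 +0.01878 +1.00000]
B = K⁻¹H; ‖b₁‖=0.689152, ‖b₂‖=0.689152; λ = 2/(‖b₁‖+‖b₂‖) = 1.451059, sign → tz>0 ⇒ λ=+1.451059
r₁ = λ·B[:,0] = (+0.98928,-0.01409,+0.14537); r₂ = λ·B[:,1] = (+0.01024,+0.99958,+0.02725)
r₃ = r₁×r₂ = (-0.14569,-0.02547,+0.98900); SVD([r₁ r₂ r₃]) → R = UVᵀ:
  R  [+0.98928 +0.01024 -0.14569]
  R  [-0.01409 +0.99958 -0.02547]
  R  [+0.14537 +0.02725 +0.98900]
t = (-0.66112, +0.15101, +1.45106) m
tr R = 2.977856; θ = arccos((tr R − 1)/2) = 0.148948 rad = 8.534°
axis k = ((R−Rᵀ)₃₂, (R−Rᵀ)₁₃, (R−Rᵀ)₂₁) / (2 sinθ) = (+0.177610, -0.980681, -0.081968)
rvec = θ·k = (+0.026455, -0.146070, -0.012209)

rvec=(0.0265, -0.1461, -0.0122) tvec=(-0.6611, 0.1510, 1.4511)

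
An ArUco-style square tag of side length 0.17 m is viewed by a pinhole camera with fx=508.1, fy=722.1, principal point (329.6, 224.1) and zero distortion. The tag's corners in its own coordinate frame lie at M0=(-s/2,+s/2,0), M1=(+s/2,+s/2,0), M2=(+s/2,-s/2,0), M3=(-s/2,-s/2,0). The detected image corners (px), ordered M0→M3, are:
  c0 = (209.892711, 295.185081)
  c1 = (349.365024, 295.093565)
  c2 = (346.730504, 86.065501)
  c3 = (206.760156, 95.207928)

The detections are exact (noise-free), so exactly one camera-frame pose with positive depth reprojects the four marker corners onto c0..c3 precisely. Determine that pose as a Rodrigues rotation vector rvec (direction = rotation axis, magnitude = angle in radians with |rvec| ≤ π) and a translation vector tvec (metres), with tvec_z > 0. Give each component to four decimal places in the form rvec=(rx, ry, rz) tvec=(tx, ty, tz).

Intrinsics K: fx=508.1, fy=722.1, cx=329.6, cy=224.1
Marker side s = 0.17 m; corners in marker frame (Z=0):
  M0 = (-0.0850, +0.0850, 0)
  M1 = (+0.0850, +0.0850, 0)
  M2 = (+0.0850, -0.0850, 0)
  M3 = (-0.0850, -0.0850, 0)
Detected image corners:
  c0 = (209.892711, 295.185081) px
  c1 = (349.365024, 295.093565) px
  c2 = (346.730504, 86.065501) px
  c3 = (206.760156, 95.207928) px
Planar DLT: solve 8×8 A·h = b for H (H[2,2]=1):
  H  [+749.62842 +24.31849 +276.64790]
  H  [-77.20131 +1207.44717 +193.16781]
  H  [-0.25975 +0.02633 +1.00000]
B = K⁻¹H; ‖b₁‖=1.664455, ‖b₂‖=1.664455; λ = 2/(‖b₁‖+‖b₂‖) = 0.600797, sign → tz>0 ⇒ λ=+0.600797
r₁ = λ·B[:,0] = (+0.98762,-0.01580,-0.15606); r₂ = λ·B[:,1] = (+0.01849,+0.99970,+0.01582)
r₃ = r₁×r₂ = (+0.15576,-0.01851,+0.98762); SVD([r₁ r₂ r₃]) → R = UVᵀ:
  R  [+0.98762 +0.01849 +0.15576]
  R  [-0.01580 +0.99970 -0.01851]
  R  [-0.15606 +0.01582 +0.98762]
t = (-0.06261, -0.02574, +0.60080) m
tr R = 2.974947; θ = arccos((tr R − 1)/2) = 0.158446 rad = 9.078°
axis k = ((R−Rᵀ)₃₂, (R−Rᵀ)₁₃, (R−Rᵀ)₂₁) / (2 sinθ) = (+0.108776, +0.988108, -0.108679)
rvec = θ·k = (+0.017235, +0.156562, -0.017220)

rvec=(0.0172, 0.1566, -0.0172) tvec=(-0.0626, -0.0257, 0.6008)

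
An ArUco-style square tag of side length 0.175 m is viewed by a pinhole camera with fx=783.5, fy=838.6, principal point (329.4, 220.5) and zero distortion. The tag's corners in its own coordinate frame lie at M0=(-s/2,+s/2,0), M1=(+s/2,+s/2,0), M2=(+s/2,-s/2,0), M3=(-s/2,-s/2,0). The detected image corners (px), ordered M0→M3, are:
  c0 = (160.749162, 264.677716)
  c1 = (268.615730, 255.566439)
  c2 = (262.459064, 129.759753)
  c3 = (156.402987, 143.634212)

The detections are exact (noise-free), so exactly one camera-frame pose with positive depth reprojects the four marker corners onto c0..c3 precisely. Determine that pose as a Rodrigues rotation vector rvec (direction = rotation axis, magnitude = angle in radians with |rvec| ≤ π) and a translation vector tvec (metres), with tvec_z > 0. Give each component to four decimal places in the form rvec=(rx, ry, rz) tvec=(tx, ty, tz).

rvec=(-0.0920, 0.2767, -0.0738) tvec=(-0.1781, -0.0315, 1.1781)

Intrinsics K: fx=783.5, fy=838.6, cx=329.4, cy=220.5
Marker side s = 0.175 m; corners in marker frame (Z=0):
  M0 = (-0.0875, +0.0875, 0)
  M1 = (+0.0875, +0.0875, 0)
  M2 = (+0.0875, -0.0875, 0)
  M3 = (-0.0875, -0.0875, 0)
Detected image corners:
  c0 = (160.749162, 264.677716) px
  c1 = (268.615730, 255.566439) px
  c2 = (262.459064, 129.759753) px
  c3 = (156.402987, 143.634212) px
Planar DLT: solve 8×8 A·h = b for H (H[2,2]=1):
  H  [+562.71689 +11.77267 +210.96788]
  H  [-111.10912 +688.04906 +198.06270]
  H  [-0.22849 -0.08551 +1.00000]
B = K⁻¹H; ‖b₁‖=0.848814, ‖b₂‖=0.848814; λ = 2/(‖b₁‖+‖b₂‖) = 1.178115, sign → tz>0 ⇒ λ=+1.178115
r₁ = λ·B[:,0] = (+0.95930,-0.08531,-0.26918); r₂ = λ·B[:,1] = (+0.06005,+0.99310,-0.10074)
r₃ = r₁×r₂ = (+0.27592,+0.08047,+0.95781); SVD([r₁ r₂ r₃]) → R = UVᵀ:
  R  [+0.95930 +0.06005 +0.27592]
  R  [-0.08531 +0.99310 +0.08047]
  R  [-0.26918 -0.10074 +0.95781]
t = (-0.17808, -0.03152, +1.17811) m
tr R = 2.910209; θ = arccos((tr R − 1)/2) = 0.300785 rad = 17.234°
axis k = ((R−Rᵀ)₃₂, (R−Rᵀ)₁₃, (R−Rᵀ)₂₁) / (2 sinθ) = (-0.305812, +0.919941, -0.245330)
rvec = θ·k = (-0.091984, +0.276704, -0.073791)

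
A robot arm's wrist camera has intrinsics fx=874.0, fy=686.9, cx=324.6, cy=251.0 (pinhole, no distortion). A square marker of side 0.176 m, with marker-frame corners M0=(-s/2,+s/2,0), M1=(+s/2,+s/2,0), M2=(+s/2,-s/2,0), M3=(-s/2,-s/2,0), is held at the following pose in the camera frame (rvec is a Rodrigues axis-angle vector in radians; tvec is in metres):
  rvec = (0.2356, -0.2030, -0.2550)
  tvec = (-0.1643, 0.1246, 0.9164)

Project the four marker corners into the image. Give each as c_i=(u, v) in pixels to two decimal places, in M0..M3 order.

Intrinsics K: fx=874.0, fy=686.9, cx=324.6, cy=251.0
Marker side s = 0.176 m; corners in marker frame (Z=0):
  M0 = (-0.0880, +0.0880, 0)
  M1 = (+0.0880, +0.0880, 0)
  M2 = (+0.0880, -0.0880, 0)
  M3 = (-0.0880, -0.0880, 0)
rvec = (0.2356, -0.2030, -0.2550), |rvec| = θ = 0.40217 rad = 23.043°
Rodrigues: sinθ=0.39142, 1−cosθ=0.07979; R = I + sinθ·[k]× + (1−cosθ)·[k]×²:
    [+0.94760 +0.22459 -0.22721]
    [-0.27177 +0.94054 -0.20376]
    [+0.16794 +0.25484 +0.95229]
t = (-0.1643, 0.1246, 0.9164) m
M0: Pc = R·M0+t = (-0.22792, +0.23128, +0.92405); u = 874.0·(-0.22792)/0.92405 + 324.6 = 109.0200, v = 686.9·(+0.23128)/0.92405 + 251.0 = 422.9272
M1: Pc = R·M1+t = (-0.06115, +0.18345, +0.95360); u = 874.0·(-0.06115)/0.95360 + 324.6 = 268.5566, v = 686.9·(+0.18345)/0.95360 + 251.0 = 383.1438
M2: Pc = R·M2+t = (-0.10068, +0.01792, +0.90875); u = 874.0·(-0.10068)/0.90875 + 324.6 = 227.7746, v = 686.9·(+0.01792)/0.90875 + 251.0 = 264.5423
M3: Pc = R·M3+t = (-0.26745, +0.06575, +0.87920); u = 874.0·(-0.26745)/0.87920 + 324.6 = 58.7285, v = 686.9·(+0.06575)/0.87920 + 251.0 = 302.3681

c0=(109.02, 422.93) c1=(268.56, 383.14) c2=(227.77, 264.54) c3=(58.73, 302.37)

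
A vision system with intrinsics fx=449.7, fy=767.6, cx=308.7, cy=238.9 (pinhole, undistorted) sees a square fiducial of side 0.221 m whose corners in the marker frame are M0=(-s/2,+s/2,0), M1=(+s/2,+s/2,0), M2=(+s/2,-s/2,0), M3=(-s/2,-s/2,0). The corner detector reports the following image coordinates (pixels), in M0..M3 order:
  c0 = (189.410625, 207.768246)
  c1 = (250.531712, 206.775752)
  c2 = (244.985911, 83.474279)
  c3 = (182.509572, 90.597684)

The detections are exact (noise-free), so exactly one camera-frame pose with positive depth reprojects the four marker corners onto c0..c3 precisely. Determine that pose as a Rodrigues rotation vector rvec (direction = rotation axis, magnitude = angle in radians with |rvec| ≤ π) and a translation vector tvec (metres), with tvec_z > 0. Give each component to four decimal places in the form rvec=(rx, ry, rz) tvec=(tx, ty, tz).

Intrinsics K: fx=449.7, fy=767.6, cx=308.7, cy=238.9
Marker side s = 0.221 m; corners in marker frame (Z=0):
  M0 = (-0.1105, +0.1105, 0)
  M1 = (+0.1105, +0.1105, 0)
  M2 = (+0.1105, -0.1105, 0)
  M3 = (-0.1105, -0.1105, 0)
Detected image corners:
  c0 = (189.410625, 207.768246) px
  c1 = (250.531712, 206.775752) px
  c2 = (244.985911, 83.474279) px
  c3 = (182.509572, 90.597684) px
Planar DLT: solve 8×8 A·h = b for H (H[2,2]=1):
  H  [+230.44883 +54.70515 +216.12770]
  H  [-51.52091 +561.66744 +148.01559]
  H  [-0.22661 +0.12205 +1.00000]
B = K⁻¹H; ‖b₁‖=0.705405, ‖b₂‖=0.705405; λ = 2/(‖b₁‖+‖b₂‖) = 1.417626, sign → tz>0 ⇒ λ=+1.417626
r₁ = λ·B[:,0] = (+0.94698,+0.00483,-0.32124); r₂ = λ·B[:,1] = (+0.05368,+0.98345,+0.17302)
r₃ = r₁×r₂ = (+0.31677,-0.18109,+0.93106); SVD([r₁ r₂ r₃]) → R = UVᵀ:
  R  [+0.94698 +0.05368 +0.31677]
  R  [+0.00483 +0.98345 -0.18109]
  R  [-0.32124 +0.17302 +0.93106]
t = (-0.29182, -0.16785, +1.41763) m
tr R = 2.861493; θ = arccos((tr R − 1)/2) = 0.374347 rad = 21.448°
axis k = ((R−Rᵀ)₃₂, (R−Rᵀ)₁₃, (R−Rᵀ)₂₁) / (2 sinθ) = (+0.484211, +0.872398, -0.066793)
rvec = θ·k = (+0.181263, +0.326579, -0.025004)

rvec=(0.1813, 0.3266, -0.0250) tvec=(-0.2918, -0.1678, 1.4176)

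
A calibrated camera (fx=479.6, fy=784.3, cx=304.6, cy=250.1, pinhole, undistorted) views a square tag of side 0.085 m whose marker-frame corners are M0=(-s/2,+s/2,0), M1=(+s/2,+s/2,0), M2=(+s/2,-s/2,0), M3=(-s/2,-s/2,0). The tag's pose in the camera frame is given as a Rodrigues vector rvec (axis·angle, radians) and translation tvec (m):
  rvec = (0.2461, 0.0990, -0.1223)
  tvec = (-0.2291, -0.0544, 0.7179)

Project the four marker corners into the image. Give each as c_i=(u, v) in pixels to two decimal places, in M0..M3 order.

c0=(130.86, 240.59) c1=(184.24, 230.47) c2=(173.11, 138.64) c3=(118.37, 150.28)

Intrinsics K: fx=479.6, fy=784.3, cx=304.6, cy=250.1
Marker side s = 0.085 m; corners in marker frame (Z=0):
  M0 = (-0.0425, +0.0425, 0)
  M1 = (+0.0425, +0.0425, 0)
  M2 = (+0.0425, -0.0425, 0)
  M3 = (-0.0425, -0.0425, 0)
rvec = (0.2461, 0.0990, -0.1223), |rvec| = θ = 0.29210 rad = 16.736°
Rodrigues: sinθ=0.28797, 1−cosθ=0.04236; R = I + sinθ·[k]× + (1−cosθ)·[k]×²:
    [+0.98771 +0.13266 +0.08266]
    [-0.10847 +0.96251 -0.24863]
    [-0.11254 +0.23660 +0.96507]
t = (-0.2291, -0.0544, 0.7179) m
M0: Pc = R·M0+t = (-0.26544, -0.00888, +0.73274); u = 479.6·(-0.26544)/0.73274 + 304.6 = 130.8617, v = 784.3·(-0.00888)/0.73274 + 250.1 = 240.5915
M1: Pc = R·M1+t = (-0.18148, -0.01810, +0.72317); u = 479.6·(-0.18148)/0.72317 + 304.6 = 184.2417, v = 784.3·(-0.01810)/0.72317 + 250.1 = 230.4662
M2: Pc = R·M2+t = (-0.19276, -0.09992, +0.70306); u = 479.6·(-0.19276)/0.70306 + 304.6 = 173.1065, v = 784.3·(-0.09992)/0.70306 + 250.1 = 138.6380
M3: Pc = R·M3+t = (-0.27672, -0.09070, +0.71263); u = 479.6·(-0.27672)/0.71263 + 304.6 = 118.3695, v = 784.3·(-0.09070)/0.71263 + 250.1 = 150.2817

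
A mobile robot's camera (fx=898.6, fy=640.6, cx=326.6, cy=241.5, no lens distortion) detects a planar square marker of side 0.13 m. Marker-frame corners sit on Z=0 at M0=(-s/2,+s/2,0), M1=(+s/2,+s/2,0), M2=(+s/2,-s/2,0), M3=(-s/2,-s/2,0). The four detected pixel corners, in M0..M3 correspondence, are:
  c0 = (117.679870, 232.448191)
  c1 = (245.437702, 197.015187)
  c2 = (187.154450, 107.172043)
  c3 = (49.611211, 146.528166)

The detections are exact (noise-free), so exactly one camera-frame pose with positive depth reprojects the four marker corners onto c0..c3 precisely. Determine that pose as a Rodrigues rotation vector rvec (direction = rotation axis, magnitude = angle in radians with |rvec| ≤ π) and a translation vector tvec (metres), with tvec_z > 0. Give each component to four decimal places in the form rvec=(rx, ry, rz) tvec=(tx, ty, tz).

Intrinsics K: fx=898.6, fy=640.6, cx=326.6, cy=241.5
Marker side s = 0.13 m; corners in marker frame (Z=0):
  M0 = (-0.0650, +0.0650, 0)
  M1 = (+0.0650, +0.0650, 0)
  M2 = (+0.0650, -0.0650, 0)
  M3 = (-0.0650, -0.0650, 0)
Detected image corners:
  c0 = (117.679870, 232.448191) px
  c1 = (245.437702, 197.015187) px
  c2 = (187.154450, 107.172043) px
  c3 = (49.611211, 146.528166) px
Planar DLT: solve 8×8 A·h = b for H (H[2,2]=1):
  H  [+1006.19032 +577.33092 +150.85338]
  H  [-301.53054 +779.73852 +172.62992]
  H  [-0.08476 +0.60782 +1.00000]
B = K⁻¹H; ‖b₁‖=1.234269, ‖b₂‖=1.234269; λ = 2/(‖b₁‖+‖b₂‖) = 0.810196, sign → tz>0 ⇒ λ=+0.810196
r₁ = λ·B[:,0] = (+0.93216,-0.35547,-0.06867); r₂ = λ·B[:,1] = (+0.34155,+0.80052,+0.49245)
r₃ = r₁×r₂ = (-0.12008,-0.48250,+0.86763); SVD([r₁ r₂ r₃]) → R = UVᵀ:
  R  [+0.93216 +0.34155 -0.12008]
  R  [-0.35547 +0.80052 -0.48250]
  R  [-0.06867 +0.49245 +0.86763]
t = (-0.15846, -0.08710, +0.81020) m
tr R = 2.600311; θ = arccos((tr R − 1)/2) = 0.643242 rad = 36.855°
axis k = ((R−Rᵀ)₃₂, (R−Rᵀ)₁₃, (R−Rᵀ)₂₁) / (2 sinθ) = (+0.812738, -0.042853, -0.581052)
rvec = θ·k = (+0.522787, -0.027565, -0.373757)

rvec=(0.5228, -0.0276, -0.3738) tvec=(-0.1585, -0.0871, 0.8102)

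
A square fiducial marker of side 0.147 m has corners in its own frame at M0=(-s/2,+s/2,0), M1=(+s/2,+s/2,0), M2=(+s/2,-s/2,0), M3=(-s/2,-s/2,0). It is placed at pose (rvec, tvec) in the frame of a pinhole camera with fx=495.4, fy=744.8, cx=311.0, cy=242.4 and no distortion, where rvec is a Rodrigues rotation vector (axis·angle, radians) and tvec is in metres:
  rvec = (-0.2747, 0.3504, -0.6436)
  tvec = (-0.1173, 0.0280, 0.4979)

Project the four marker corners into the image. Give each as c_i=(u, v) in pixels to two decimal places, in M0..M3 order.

c0=(176.43, 441.05) c1=(285.63, 305.32) c2=(211.51, 133.11) c3=(117.50, 266.60)

Intrinsics K: fx=495.4, fy=744.8, cx=311.0, cy=242.4
Marker side s = 0.147 m; corners in marker frame (Z=0):
  M0 = (-0.0735, +0.0735, 0)
  M1 = (+0.0735, +0.0735, 0)
  M2 = (+0.0735, -0.0735, 0)
  M3 = (-0.0735, -0.0735, 0)
rvec = (-0.2747, 0.3504, -0.6436), |rvec| = θ = 0.78260 rad = 44.840°
Rodrigues: sinθ=0.70512, 1−cosθ=0.29092; R = I + sinθ·[k]× + (1−cosθ)·[k]×²:
    [+0.74493 +0.53417 +0.39969]
    [-0.62561 +0.76740 +0.14039]
    [-0.23173 -0.35463 +0.90584]
t = (-0.1173, 0.0280, 0.4979) m
M0: Pc = R·M0+t = (-0.13279, +0.13039, +0.48887); u = 495.4·(-0.13279)/0.48887 + 311.0 = 176.4346, v = 744.8·(+0.13039)/0.48887 + 242.4 = 441.0462
M1: Pc = R·M1+t = (-0.02329, +0.03842, +0.45480); u = 495.4·(-0.02329)/0.45480 + 311.0 = 285.6346, v = 744.8·(+0.03842)/0.45480 + 242.4 = 305.3212
M2: Pc = R·M2+t = (-0.10181, -0.07439, +0.50693); u = 495.4·(-0.10181)/0.50693 + 311.0 = 211.5071, v = 744.8·(-0.07439)/0.50693 + 242.4 = 133.1096
M3: Pc = R·M3+t = (-0.21131, +0.01758, +0.54100); u = 495.4·(-0.21131)/0.54100 + 311.0 = 117.4971, v = 744.8·(+0.01758)/0.54100 + 242.4 = 266.5998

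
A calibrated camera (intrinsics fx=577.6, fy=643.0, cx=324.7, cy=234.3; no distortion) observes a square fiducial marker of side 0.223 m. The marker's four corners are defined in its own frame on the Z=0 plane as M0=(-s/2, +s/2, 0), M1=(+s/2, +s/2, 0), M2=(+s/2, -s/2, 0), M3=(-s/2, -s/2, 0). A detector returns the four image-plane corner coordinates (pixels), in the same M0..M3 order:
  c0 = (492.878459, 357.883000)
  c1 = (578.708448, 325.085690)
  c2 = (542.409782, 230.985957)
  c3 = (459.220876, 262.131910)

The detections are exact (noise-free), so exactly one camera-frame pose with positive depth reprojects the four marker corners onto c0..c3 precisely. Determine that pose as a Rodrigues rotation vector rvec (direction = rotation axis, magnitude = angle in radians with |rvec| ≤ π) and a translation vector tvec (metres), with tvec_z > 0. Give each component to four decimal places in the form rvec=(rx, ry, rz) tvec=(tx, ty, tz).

rvec=(-0.2220, -0.0033, -0.3229) tvec=(0.4777, 0.1306, 1.4264)

Intrinsics K: fx=577.6, fy=643.0, cx=324.7, cy=234.3
Marker side s = 0.223 m; corners in marker frame (Z=0):
  M0 = (-0.1115, +0.1115, 0)
  M1 = (+0.1115, +0.1115, 0)
  M2 = (+0.1115, -0.1115, 0)
  M3 = (-0.1115, -0.1115, 0)
Detected image corners:
  c0 = (492.878459, 357.883000) px
  c1 = (578.708448, 325.085690) px
  c2 = (542.409782, 230.985957) px
  c3 = (459.220876, 262.131910) px
Planar DLT: solve 8×8 A·h = b for H (H[2,2]=1):
  H  [+392.88107 +78.43292 +518.13668]
  H  [-135.35777 +381.16761 +293.17257]
  H  [+0.02704 -0.15133 +1.00000]
B = K⁻¹H; ‖b₁‖=0.701077, ‖b₂‖=0.701077; λ = 2/(‖b₁‖+‖b₂‖) = 1.426376, sign → tz>0 ⇒ λ=+1.426376
r₁ = λ·B[:,0] = (+0.94853,-0.31432,+0.03857); r₂ = λ·B[:,1] = (+0.31504,+0.92421,-0.21586)
r₃ = r₁×r₂ = (+0.03220,+0.21690,+0.97566); SVD([r₁ r₂ r₃]) → R = UVᵀ:
  R  [+0.94853 +0.31504 +0.03220]
  R  [-0.31432 +0.92421 +0.21690]
  R  [+0.03857 -0.21586 +0.97566]
t = (+0.47769, +0.13060, +1.42638) m
tr R = 2.848401; θ = arccos((tr R − 1)/2) = 0.391859 rad = 22.452°
axis k = ((R−Rᵀ)₃₂, (R−Rᵀ)₁₃, (R−Rᵀ)₂₁) / (2 sinθ) = (-0.566580, -0.008334, -0.823965)
rvec = θ·k = (-0.222019, -0.003266, -0.322878)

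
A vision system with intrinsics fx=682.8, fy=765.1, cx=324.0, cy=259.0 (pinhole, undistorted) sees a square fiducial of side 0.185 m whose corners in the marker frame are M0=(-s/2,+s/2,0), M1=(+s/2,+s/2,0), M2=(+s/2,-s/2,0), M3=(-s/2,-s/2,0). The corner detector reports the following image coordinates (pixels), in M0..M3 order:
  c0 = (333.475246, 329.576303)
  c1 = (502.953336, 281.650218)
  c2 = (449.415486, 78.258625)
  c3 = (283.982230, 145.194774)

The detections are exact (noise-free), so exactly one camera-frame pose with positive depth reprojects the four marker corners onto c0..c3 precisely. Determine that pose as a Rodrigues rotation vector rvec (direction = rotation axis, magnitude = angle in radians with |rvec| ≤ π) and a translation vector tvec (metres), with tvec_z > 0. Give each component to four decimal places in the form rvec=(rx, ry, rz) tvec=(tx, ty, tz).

rvec=(0.0751, 0.3687, -0.2845) tvec=(0.0663, -0.0446, 0.7017)

Intrinsics K: fx=682.8, fy=765.1, cx=324.0, cy=259.0
Marker side s = 0.185 m; corners in marker frame (Z=0):
  M0 = (-0.0925, +0.0925, 0)
  M1 = (+0.0925, +0.0925, 0)
  M2 = (+0.0925, -0.0925, 0)
  M3 = (-0.0925, -0.0925, 0)
Detected image corners:
  c0 = (333.475246, 329.576303) px
  c1 = (502.953336, 281.650218) px
  c2 = (449.415486, 78.258625) px
  c3 = (283.982230, 145.194774) px
Planar DLT: solve 8×8 A·h = b for H (H[2,2]=1):
  H  [+700.65967 +289.61618 +388.49113]
  H  [-419.04935 +1051.76962 +210.32121]
  H  [-0.52117 +0.02976 +1.00000]
B = K⁻¹H; ‖b₁‖=1.425190, ‖b₂‖=1.425190; λ = 2/(‖b₁‖+‖b₂‖) = 0.701661, sign → tz>0 ⇒ λ=+0.701661
r₁ = λ·B[:,0] = (+0.89354,-0.26051,-0.36568); r₂ = λ·B[:,1] = (+0.28771,+0.95749,+0.02088)
r₃ = r₁×r₂ = (+0.34470,-0.12387,+0.93050); SVD([r₁ r₂ r₃]) → R = UVᵀ:
  R  [+0.89354 +0.28771 +0.34470]
  R  [-0.26051 +0.95749 -0.12387]
  R  [-0.36568 +0.02088 +0.93050]
t = (+0.06627, -0.04464, +0.70166) m
tr R = 2.781533; θ = arccos((tr R − 1)/2) = 0.471768 rad = 27.030°
axis k = ((R−Rᵀ)₃₂, (R−Rᵀ)₁₃, (R−Rᵀ)₂₁) / (2 sinθ) = (+0.159261, +0.781565, -0.603152)
rvec = θ·k = (+0.075134, +0.368717, -0.284548)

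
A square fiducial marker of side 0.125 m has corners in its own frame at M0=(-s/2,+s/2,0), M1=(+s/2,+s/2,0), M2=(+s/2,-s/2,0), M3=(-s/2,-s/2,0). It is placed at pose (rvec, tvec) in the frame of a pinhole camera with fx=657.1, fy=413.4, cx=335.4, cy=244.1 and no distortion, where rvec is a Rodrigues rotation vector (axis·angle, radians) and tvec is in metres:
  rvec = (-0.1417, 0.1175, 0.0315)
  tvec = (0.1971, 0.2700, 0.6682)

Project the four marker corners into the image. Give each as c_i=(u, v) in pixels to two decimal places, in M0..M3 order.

c0=(466.03, 448.90) c1=(594.04, 455.39) c2=(592.19, 373.53) c3=(467.46, 368.98)

Intrinsics K: fx=657.1, fy=413.4, cx=335.4, cy=244.1
Marker side s = 0.125 m; corners in marker frame (Z=0):
  M0 = (-0.0625, +0.0625, 0)
  M1 = (+0.0625, +0.0625, 0)
  M2 = (+0.0625, -0.0625, 0)
  M3 = (-0.0625, -0.0625, 0)
rvec = (-0.1417, 0.1175, 0.0315), |rvec| = θ = 0.18675 rad = 10.700°
Rodrigues: sinθ=0.18567, 1−cosθ=0.01739; R = I + sinθ·[k]× + (1−cosθ)·[k]×²:
    [+0.99262 -0.03962 +0.11459]
    [+0.02302 +0.98950 +0.14272]
    [-0.11904 -0.13903 +0.98311]
t = (0.1971, 0.2700, 0.6682) m
M0: Pc = R·M0+t = (+0.13258, +0.33040, +0.66695); u = 657.1·(+0.13258)/0.66695 + 335.4 = 466.0267, v = 413.4·(+0.33040)/0.66695 + 244.1 = 448.8968
M1: Pc = R·M1+t = (+0.25666, +0.33328, +0.65207); u = 657.1·(+0.25666)/0.65207 + 335.4 = 594.0425, v = 413.4·(+0.33328)/0.65207 + 244.1 = 455.3944
M2: Pc = R·M2+t = (+0.26162, +0.20960, +0.66945); u = 657.1·(+0.26162)/0.66945 + 335.4 = 592.1890, v = 413.4·(+0.20960)/0.66945 + 244.1 = 373.5297
M3: Pc = R·M3+t = (+0.13754, +0.20672, +0.68433); u = 657.1·(+0.13754)/0.68433 + 335.4 = 467.4646, v = 413.4·(+0.20672)/0.68433 + 244.1 = 368.9773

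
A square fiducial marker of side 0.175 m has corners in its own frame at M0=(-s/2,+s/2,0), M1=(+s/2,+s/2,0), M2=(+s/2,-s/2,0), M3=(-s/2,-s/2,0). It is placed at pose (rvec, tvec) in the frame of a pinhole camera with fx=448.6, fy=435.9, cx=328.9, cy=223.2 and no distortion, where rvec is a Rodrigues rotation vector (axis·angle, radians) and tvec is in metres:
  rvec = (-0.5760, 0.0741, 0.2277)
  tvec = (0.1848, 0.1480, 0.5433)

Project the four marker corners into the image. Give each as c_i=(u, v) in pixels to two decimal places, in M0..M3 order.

c0=(398.83, 396.73) c1=(559.50, 435.32) c2=(554.18, 293.77) c3=(418.55, 266.61)

Intrinsics K: fx=448.6, fy=435.9, cx=328.9, cy=223.2
Marker side s = 0.175 m; corners in marker frame (Z=0):
  M0 = (-0.0875, +0.0875, 0)
  M1 = (+0.0875, +0.0875, 0)
  M2 = (+0.0875, -0.0875, 0)
  M3 = (-0.0875, -0.0875, 0)
rvec = (-0.5760, 0.0741, 0.2277), |rvec| = θ = 0.62379 rad = 35.741°
Rodrigues: sinθ=0.58412, 1−cosθ=0.18833; R = I + sinθ·[k]× + (1−cosθ)·[k]×²:
    [+0.97225 -0.23388 +0.00591]
    [+0.19256 +0.81433 +0.54753]
    [-0.13287 -0.53120 +0.83676]
t = (0.1848, 0.1480, 0.5433) m
M0: Pc = R·M0+t = (+0.07926, +0.20240, +0.50845); u = 448.6·(+0.07926)/0.50845 + 328.9 = 398.8345, v = 435.9·(+0.20240)/0.50845 + 223.2 = 396.7253
M1: Pc = R·M1+t = (+0.24941, +0.23610, +0.48519); u = 448.6·(+0.24941)/0.48519 + 328.9 = 559.4968, v = 435.9·(+0.23610)/0.48519 + 223.2 = 435.3153
M2: Pc = R·M2+t = (+0.29034, +0.09360, +0.57815); u = 448.6·(+0.29034)/0.57815 + 328.9 = 554.1767, v = 435.9·(+0.09360)/0.57815 + 223.2 = 293.7663
M3: Pc = R·M3+t = (+0.12019, +0.05990, +0.60141); u = 448.6·(+0.12019)/0.60141 + 328.9 = 418.5538, v = 435.9·(+0.05990)/0.60141 + 223.2 = 266.6137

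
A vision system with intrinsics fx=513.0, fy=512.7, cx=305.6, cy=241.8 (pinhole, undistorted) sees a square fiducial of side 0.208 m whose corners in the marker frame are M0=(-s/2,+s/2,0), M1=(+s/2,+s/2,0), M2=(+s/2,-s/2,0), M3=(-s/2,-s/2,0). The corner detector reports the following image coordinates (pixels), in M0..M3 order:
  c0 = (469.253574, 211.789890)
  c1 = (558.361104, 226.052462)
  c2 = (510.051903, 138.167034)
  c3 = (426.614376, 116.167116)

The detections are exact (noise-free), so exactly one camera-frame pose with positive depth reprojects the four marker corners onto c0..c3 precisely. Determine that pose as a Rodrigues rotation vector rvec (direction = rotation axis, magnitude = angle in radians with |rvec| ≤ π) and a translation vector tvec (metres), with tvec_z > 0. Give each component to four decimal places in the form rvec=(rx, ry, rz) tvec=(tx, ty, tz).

rvec=(-0.5944, -0.4953, -0.0548) tvec=(0.3219, -0.1228, 0.8857)

Intrinsics K: fx=513.0, fy=512.7, cx=305.6, cy=241.8
Marker side s = 0.208 m; corners in marker frame (Z=0):
  M0 = (-0.1040, +0.1040, 0)
  M1 = (+0.1040, +0.1040, 0)
  M2 = (+0.1040, -0.1040, 0)
  M3 = (-0.1040, -0.1040, 0)
Detected image corners:
  c0 = (469.253574, 211.789890) px
  c1 = (558.361104, 226.052462) px
  c2 = (510.051903, 138.167034) px
  c3 = (426.614376, 116.167116) px
Planar DLT: solve 8×8 A·h = b for H (H[2,2]=1):
  H  [+670.39676 -70.97932 +492.01505]
  H  [+178.68600 +337.80283 +170.71554]
  H  [+0.52225 -0.59125 +1.00000]
B = K⁻¹H; ‖b₁‖=1.128992, ‖b₂‖=1.128992; λ = 2/(‖b₁‖+‖b₂‖) = 0.885746, sign → tz>0 ⇒ λ=+0.885746
r₁ = λ·B[:,0] = (+0.88194,+0.09054,+0.46258); r₂ = λ·B[:,1] = (+0.18942,+0.83058,-0.52370)
r₃ = r₁×r₂ = (-0.43163,+0.54949,+0.71537); SVD([r₁ r₂ r₃]) → R = UVᵀ:
  R  [+0.88194 +0.18942 -0.43163]
  R  [+0.09054 +0.83058 +0.54949]
  R  [+0.46258 -0.52370 +0.71537]
t = (+0.32186, -0.12281, +0.88575) m
tr R = 2.427891; θ = arccos((tr R − 1)/2) = 0.775679 rad = 44.443°
axis k = ((R−Rᵀ)₃₂, (R−Rᵀ)₁₃, (R−Rᵀ)₂₁) / (2 sinθ) = (-0.766345, -0.638537, -0.070611)
rvec = θ·k = (-0.594438, -0.495300, -0.054772)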